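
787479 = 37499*21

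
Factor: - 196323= - 3^1*31^1 * 2111^1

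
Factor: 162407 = 7^1*23201^1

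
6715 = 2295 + 4420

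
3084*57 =175788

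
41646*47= 1957362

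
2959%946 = 121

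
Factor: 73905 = 3^1*5^1*13^1*379^1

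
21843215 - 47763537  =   - 25920322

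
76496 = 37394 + 39102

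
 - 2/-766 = 1/383 = 0.00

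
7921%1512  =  361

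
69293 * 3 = 207879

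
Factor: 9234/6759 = 2^1*3^3 * 19^1*751^( - 1) = 1026/751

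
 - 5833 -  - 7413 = 1580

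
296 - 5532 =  - 5236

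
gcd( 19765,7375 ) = 295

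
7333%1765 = 273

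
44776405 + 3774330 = 48550735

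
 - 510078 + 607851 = 97773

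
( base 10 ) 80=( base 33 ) 2e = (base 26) 32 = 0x50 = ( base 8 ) 120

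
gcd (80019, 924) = 3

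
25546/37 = 25546/37 = 690.43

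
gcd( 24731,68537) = 7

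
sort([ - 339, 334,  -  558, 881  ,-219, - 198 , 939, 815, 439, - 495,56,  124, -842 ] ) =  [ - 842,-558 ,-495,-339  , - 219,  -  198, 56 , 124, 334,  439, 815, 881, 939]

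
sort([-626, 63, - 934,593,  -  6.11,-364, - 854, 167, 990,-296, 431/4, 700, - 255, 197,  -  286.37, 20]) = [ - 934,- 854, - 626,-364,  -  296,-286.37, - 255,  -  6.11, 20, 63, 431/4,  167, 197,593, 700, 990 ] 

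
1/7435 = 1/7435 = 0.00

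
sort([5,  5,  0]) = [0,  5,5]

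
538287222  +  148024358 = 686311580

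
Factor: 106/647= 2^1*53^1* 647^ (-1)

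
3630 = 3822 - 192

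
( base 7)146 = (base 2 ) 1010011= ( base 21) 3K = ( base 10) 83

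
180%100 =80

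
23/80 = 23/80 = 0.29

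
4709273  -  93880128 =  - 89170855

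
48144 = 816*59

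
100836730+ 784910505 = 885747235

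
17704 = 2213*8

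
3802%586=286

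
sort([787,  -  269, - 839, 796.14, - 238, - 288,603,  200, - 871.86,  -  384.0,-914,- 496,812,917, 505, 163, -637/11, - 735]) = [ - 914, - 871.86,  -  839,-735,-496, - 384.0, - 288  , - 269,-238, - 637/11, 163 , 200, 505,603,787,796.14,812,917 ] 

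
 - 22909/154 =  -149+37/154 = -148.76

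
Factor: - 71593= - 71593^1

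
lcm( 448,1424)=39872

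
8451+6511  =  14962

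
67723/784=86 + 299/784 = 86.38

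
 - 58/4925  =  -1  +  4867/4925 = - 0.01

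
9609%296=137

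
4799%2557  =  2242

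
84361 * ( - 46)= - 3880606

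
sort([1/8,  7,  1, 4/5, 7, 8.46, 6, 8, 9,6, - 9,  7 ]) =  [-9,1/8,4/5,1 , 6, 6,7,7, 7, 8, 8.46, 9 ] 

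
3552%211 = 176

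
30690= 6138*5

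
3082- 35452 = -32370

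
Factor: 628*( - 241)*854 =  - 2^3*7^1*61^1*157^1*241^1 = -129251192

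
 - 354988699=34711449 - 389700148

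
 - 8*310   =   - 2480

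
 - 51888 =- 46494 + - 5394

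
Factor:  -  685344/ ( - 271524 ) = 472/187 = 2^3 * 11^( - 1 )*17^( - 1)*59^1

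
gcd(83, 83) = 83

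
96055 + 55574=151629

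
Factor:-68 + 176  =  108 = 2^2 *3^3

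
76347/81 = 942 + 5/9  =  942.56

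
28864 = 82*352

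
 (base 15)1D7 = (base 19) 139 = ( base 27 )fm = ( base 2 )110101011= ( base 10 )427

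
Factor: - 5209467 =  - 3^1*1009^1 * 1721^1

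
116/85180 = 29/21295  =  0.00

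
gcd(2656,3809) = 1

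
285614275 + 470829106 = 756443381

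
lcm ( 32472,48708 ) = 97416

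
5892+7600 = 13492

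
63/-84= - 3/4=- 0.75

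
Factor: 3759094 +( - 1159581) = 7^1*371359^1 = 2599513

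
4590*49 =224910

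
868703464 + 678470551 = 1547174015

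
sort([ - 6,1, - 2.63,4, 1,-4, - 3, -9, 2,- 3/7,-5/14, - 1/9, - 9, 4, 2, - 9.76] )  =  [ - 9.76, - 9,  -  9, - 6, - 4, - 3, -2.63, - 3/7, - 5/14, - 1/9, 1,1 , 2,  2,4,4]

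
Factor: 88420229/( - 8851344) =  - 2^(  -  4 )*3^( - 1)*61^ (-1 )*3023^(-1) * 88420229^1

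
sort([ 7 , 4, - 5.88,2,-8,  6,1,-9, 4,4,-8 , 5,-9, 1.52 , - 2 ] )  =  [ - 9, - 9, - 8,-8, - 5.88, - 2, 1,1.52,2 , 4, 4, 4,5,6,7 ]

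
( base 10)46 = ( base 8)56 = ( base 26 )1k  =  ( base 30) 1g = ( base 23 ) 20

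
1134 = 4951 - 3817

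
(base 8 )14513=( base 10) 6475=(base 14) 2507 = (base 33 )5V7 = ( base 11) 4957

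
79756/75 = 1063 + 31/75 = 1063.41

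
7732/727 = 10 + 462/727 = 10.64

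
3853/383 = 3853/383=10.06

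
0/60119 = 0=0.00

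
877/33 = 26  +  19/33 = 26.58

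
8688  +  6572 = 15260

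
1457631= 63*23137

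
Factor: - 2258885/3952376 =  - 2^( - 3 )*5^1*31^( - 1) * 367^1*1231^1*15937^( - 1 ) 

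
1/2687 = 1/2687 = 0.00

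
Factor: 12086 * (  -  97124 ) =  - 1173840664 = - 2^3*6043^1*24281^1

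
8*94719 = 757752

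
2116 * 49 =103684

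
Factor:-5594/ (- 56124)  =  2^ ( - 1) * 3^( - 2 )*1559^( - 1)*2797^1 = 2797/28062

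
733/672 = 733/672 = 1.09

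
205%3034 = 205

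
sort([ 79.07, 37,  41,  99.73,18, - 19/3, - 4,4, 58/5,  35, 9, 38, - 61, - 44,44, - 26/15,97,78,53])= [ - 61, - 44, - 19/3 ,-4,  -  26/15, 4,9,  58/5, 18,35, 37, 38,41,44,53,78,79.07, 97,  99.73 ]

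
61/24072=61/24072 = 0.00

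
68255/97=68255/97 = 703.66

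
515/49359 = 515/49359   =  0.01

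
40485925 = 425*95261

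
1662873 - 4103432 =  - 2440559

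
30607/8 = 30607/8 = 3825.88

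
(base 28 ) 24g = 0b11010100000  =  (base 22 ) 3B2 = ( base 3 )2022211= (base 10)1696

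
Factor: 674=2^1*337^1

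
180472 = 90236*2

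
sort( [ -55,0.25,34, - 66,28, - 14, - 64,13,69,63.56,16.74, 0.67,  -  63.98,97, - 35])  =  [-66, - 64, - 63.98, - 55, - 35, - 14,0.25, 0.67,13,16.74, 28, 34, 63.56, 69,97]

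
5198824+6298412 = 11497236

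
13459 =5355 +8104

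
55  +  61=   116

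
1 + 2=3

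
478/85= 5 + 53/85 =5.62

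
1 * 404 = 404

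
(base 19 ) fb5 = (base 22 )bdj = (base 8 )12775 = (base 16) 15fd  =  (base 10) 5629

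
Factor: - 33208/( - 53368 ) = 593^1*953^( - 1) =593/953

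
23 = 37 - 14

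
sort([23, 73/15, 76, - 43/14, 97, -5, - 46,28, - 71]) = [ - 71, - 46, - 5,-43/14,73/15 , 23, 28,76, 97] 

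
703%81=55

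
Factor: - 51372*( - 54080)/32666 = 1389098880/16333 = 2^7*3^2*5^1*13^2*1427^1 * 16333^ ( - 1 ) 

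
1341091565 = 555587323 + 785504242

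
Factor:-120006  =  -2^1*3^2*59^1*113^1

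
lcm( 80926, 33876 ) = 1456668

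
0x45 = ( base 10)69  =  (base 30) 29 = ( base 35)1y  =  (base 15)49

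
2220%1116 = 1104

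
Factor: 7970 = 2^1*5^1 * 797^1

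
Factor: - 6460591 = - 29^1*222779^1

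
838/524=1+ 157/262 =1.60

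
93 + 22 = 115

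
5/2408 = 5/2408 =0.00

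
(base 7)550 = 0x118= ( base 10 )280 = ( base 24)bg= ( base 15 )13A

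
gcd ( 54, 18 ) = 18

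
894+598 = 1492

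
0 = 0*7283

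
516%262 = 254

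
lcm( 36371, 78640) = 2909680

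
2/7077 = 2/7077 = 0.00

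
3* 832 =2496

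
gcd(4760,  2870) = 70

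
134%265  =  134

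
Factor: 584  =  2^3*73^1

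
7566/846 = 8+133/141 = 8.94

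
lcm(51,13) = 663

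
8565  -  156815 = -148250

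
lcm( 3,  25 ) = 75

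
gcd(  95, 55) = 5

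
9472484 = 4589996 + 4882488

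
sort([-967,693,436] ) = [ - 967, 436,693 ]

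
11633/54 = 215 + 23/54 = 215.43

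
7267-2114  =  5153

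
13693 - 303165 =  - 289472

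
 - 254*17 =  - 4318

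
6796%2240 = 76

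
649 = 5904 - 5255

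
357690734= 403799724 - 46108990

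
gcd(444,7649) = 1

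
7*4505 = 31535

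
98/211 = 98/211= 0.46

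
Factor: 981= 3^2 * 109^1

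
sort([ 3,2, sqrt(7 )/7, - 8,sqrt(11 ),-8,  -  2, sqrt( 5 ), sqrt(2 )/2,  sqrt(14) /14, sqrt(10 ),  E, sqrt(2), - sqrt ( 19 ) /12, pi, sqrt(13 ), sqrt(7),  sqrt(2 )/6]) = [  -  8,-8, - 2,  -  sqrt(19 ) /12,sqrt(2)/6 , sqrt( 14 )/14, sqrt(7 )/7, sqrt( 2 ) /2, sqrt(2), 2, sqrt(5 ), sqrt ( 7) , E, 3 , pi, sqrt(10 ) , sqrt( 11 ), sqrt(13 )]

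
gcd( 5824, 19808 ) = 32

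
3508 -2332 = 1176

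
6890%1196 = 910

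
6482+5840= 12322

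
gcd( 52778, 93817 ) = 1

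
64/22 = 32/11 = 2.91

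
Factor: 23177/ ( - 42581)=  - 43/79 = - 43^1*79^( - 1)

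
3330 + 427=3757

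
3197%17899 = 3197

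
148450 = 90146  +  58304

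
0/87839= 0  =  0.00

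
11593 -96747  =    -  85154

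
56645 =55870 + 775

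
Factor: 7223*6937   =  7^1 * 31^1*233^1*  991^1 =50105951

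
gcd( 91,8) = 1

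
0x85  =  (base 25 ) 58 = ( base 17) 7e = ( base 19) 70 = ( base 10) 133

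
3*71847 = 215541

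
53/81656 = 53/81656 = 0.00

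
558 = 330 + 228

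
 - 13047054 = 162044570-175091624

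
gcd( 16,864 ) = 16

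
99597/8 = 12449+5/8 = 12449.62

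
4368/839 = 5 + 173/839 =5.21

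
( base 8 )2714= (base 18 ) 4a8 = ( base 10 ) 1484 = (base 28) 1P0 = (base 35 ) 17e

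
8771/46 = 190 + 31/46 = 190.67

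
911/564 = 911/564  =  1.62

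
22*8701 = 191422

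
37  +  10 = 47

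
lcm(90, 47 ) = 4230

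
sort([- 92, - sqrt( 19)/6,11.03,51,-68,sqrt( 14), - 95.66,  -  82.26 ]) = [ - 95.66, -92,-82.26,-68,-sqrt( 19 ) /6,sqrt(14),11.03, 51 ] 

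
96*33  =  3168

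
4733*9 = 42597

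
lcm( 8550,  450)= 8550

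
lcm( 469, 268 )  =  1876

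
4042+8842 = 12884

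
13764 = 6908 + 6856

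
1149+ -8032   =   - 6883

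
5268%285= 138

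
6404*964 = 6173456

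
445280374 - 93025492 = 352254882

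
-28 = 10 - 38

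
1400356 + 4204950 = 5605306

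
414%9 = 0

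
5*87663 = 438315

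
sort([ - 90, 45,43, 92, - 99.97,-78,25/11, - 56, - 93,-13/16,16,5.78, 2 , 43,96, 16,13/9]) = [-99.97, - 93, - 90, - 78, - 56,- 13/16, 13/9,  2, 25/11, 5.78, 16, 16,43, 43,  45, 92,96 ]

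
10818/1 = 10818 = 10818.00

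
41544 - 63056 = - 21512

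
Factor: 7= 7^1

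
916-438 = 478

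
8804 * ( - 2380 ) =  - 20953520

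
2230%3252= 2230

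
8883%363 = 171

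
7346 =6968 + 378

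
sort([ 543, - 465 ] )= [-465,543 ]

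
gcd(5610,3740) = 1870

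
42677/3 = 42677/3 = 14225.67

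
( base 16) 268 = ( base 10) 616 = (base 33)IM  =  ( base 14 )320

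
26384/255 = 1552/15 = 103.47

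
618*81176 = 50166768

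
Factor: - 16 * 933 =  - 14928 = - 2^4*3^1*311^1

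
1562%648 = 266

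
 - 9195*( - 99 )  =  910305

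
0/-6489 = 0/1 = - 0.00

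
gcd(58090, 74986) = 2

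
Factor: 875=5^3 * 7^1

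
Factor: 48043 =107^1 *449^1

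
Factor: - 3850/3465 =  - 10/9 = -2^1 *3^( - 2)*5^1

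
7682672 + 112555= 7795227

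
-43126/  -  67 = 643+ 45/67 = 643.67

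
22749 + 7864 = 30613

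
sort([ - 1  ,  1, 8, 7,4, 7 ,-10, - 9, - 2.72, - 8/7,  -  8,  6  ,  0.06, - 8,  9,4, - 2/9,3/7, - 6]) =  [ - 10, - 9, - 8, - 8, - 6, - 2.72, - 8/7, - 1, - 2/9 , 0.06,3/7,  1,  4,  4,6, 7,  7, 8, 9 ]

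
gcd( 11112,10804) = 4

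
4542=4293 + 249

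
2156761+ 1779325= 3936086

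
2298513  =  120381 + 2178132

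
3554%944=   722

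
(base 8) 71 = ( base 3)2010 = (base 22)2D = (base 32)1P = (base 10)57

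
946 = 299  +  647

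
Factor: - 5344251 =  - 3^1*11^1* 161947^1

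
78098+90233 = 168331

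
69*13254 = 914526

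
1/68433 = 1/68433 = 0.00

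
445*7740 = 3444300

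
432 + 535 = 967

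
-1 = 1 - 2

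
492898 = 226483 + 266415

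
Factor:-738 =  - 2^1*3^2*41^1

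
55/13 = 55/13 =4.23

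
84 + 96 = 180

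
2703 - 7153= - 4450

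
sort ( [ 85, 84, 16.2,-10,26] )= [ - 10 , 16.2,  26, 84,85 ] 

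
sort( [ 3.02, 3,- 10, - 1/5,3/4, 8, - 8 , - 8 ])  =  [ - 10, - 8, -8, - 1/5, 3/4,3, 3.02, 8]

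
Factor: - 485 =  - 5^1*97^1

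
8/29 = 8/29 =0.28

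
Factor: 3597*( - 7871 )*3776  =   - 2^6*3^1*11^1*17^1*59^1 * 109^1 * 463^1  =  - 106906062912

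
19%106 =19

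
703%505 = 198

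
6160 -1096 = 5064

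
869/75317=79/6847= 0.01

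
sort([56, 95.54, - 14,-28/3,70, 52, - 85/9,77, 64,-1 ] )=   [ - 14, - 85/9, - 28/3, - 1, 52, 56,64,70,77, 95.54 ] 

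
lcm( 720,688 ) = 30960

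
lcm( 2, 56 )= 56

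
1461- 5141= - 3680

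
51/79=51/79 =0.65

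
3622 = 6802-3180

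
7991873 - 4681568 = 3310305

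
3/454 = 3/454 = 0.01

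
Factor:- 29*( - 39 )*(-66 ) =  - 2^1*3^2 * 11^1*13^1*29^1  =  - 74646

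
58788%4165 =478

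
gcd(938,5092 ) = 134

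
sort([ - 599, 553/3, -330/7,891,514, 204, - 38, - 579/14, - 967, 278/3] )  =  [ - 967, - 599, - 330/7,-579/14, -38, 278/3,553/3, 204, 514, 891 ]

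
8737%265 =257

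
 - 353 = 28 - 381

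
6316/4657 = 6316/4657 = 1.36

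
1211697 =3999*303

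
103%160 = 103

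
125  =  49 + 76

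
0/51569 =0 =0.00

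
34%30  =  4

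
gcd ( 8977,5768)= 1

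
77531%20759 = 15254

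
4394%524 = 202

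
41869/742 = 56+317/742=56.43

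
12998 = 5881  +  7117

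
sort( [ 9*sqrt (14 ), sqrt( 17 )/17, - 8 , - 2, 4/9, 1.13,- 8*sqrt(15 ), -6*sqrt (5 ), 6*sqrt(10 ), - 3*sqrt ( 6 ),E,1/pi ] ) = [ -8*sqrt(15 ), - 6*sqrt(5 ), - 8, - 3*sqrt( 6 ) ,-2, sqrt ( 17)/17,1/pi,4/9, 1.13,E , 6*sqrt(10), 9*sqrt( 14 )] 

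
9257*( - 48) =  - 444336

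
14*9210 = 128940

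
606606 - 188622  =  417984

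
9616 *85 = 817360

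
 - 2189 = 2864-5053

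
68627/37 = 1854 + 29/37 = 1854.78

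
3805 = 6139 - 2334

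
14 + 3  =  17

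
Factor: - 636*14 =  - 8904=   - 2^3* 3^1 * 7^1*53^1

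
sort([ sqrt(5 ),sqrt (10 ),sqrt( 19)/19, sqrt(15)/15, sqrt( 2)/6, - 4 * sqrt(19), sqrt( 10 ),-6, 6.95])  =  [ - 4*sqrt(19 ), - 6,sqrt (19)/19,sqrt( 2) /6, sqrt(15 ) /15, sqrt( 5 ) , sqrt(10), sqrt (10), 6.95]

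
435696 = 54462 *8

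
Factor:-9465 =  - 3^1*5^1 *631^1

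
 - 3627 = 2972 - 6599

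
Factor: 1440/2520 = 4/7 = 2^2*7^(  -  1)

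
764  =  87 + 677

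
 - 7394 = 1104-8498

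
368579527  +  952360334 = 1320939861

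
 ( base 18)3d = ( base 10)67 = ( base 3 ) 2111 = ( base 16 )43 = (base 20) 37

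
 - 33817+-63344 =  - 97161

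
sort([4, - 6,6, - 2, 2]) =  [ - 6 , - 2,2,4,6]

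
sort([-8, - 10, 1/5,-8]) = [ - 10, - 8,- 8, 1/5 ]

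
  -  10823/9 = -1203+4/9 = - 1202.56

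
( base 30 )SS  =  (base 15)3CD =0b1101100100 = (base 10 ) 868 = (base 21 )1K7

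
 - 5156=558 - 5714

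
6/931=6/931= 0.01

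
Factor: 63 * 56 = 2^3 * 3^2 * 7^2=3528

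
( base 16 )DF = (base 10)223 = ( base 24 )97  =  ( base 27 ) 87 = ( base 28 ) 7R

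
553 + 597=1150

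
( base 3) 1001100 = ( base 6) 3313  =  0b1011111101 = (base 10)765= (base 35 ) LU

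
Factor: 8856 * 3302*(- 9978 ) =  - 2^5 * 3^4*13^1*41^1*127^1*1663^1 = -291781784736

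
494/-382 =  - 2+135/191 = -1.29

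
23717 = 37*641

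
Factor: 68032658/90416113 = 2^1*29^( - 1 )*3727^1*9127^1  *3117797^(- 1) 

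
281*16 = 4496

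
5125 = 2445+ 2680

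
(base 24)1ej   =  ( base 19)2b0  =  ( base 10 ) 931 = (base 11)777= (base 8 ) 1643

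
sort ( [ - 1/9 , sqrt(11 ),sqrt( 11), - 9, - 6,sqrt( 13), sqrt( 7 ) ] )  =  [ - 9 , -6,- 1/9,  sqrt(7),sqrt( 11),sqrt(11),sqrt(13) ]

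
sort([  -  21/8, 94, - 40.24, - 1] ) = [ - 40.24, - 21/8, - 1, 94 ]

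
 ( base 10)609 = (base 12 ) 429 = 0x261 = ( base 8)1141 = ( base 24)119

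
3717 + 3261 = 6978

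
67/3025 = 67/3025 = 0.02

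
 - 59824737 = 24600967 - 84425704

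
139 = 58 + 81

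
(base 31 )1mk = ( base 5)23123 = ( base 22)39d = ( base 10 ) 1663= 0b11001111111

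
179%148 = 31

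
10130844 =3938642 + 6192202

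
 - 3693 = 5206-8899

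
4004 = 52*77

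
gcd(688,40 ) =8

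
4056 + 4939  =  8995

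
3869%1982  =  1887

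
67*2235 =149745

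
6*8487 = 50922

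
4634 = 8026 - 3392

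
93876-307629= - 213753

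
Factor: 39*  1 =3^1*13^1 = 39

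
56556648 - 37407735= 19148913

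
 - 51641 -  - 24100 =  - 27541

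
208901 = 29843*7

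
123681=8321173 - 8197492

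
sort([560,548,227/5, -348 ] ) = [  -  348,227/5, 548, 560 ] 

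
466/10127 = 466/10127 = 0.05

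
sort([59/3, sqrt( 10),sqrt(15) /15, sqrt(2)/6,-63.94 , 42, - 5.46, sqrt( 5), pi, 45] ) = [-63.94, - 5.46,sqrt(2 ) /6,sqrt( 15)/15,sqrt( 5),pi, sqrt( 10), 59/3,42,  45]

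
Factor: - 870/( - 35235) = 2^1*3^ ( - 4) = 2/81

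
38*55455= 2107290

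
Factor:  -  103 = - 103^1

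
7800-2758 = 5042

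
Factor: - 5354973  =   - 3^2 * 13^1  *  37^1*1237^1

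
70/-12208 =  - 1 + 867/872 = - 0.01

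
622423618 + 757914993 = 1380338611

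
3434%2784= 650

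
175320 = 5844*30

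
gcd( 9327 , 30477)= 3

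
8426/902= 383/41 = 9.34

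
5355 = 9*595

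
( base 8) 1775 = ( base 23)1l9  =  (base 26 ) 1d7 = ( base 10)1021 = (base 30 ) 141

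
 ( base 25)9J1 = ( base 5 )143401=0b1011111010101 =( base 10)6101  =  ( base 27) 89q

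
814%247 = 73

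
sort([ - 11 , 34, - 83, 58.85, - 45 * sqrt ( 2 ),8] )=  [ - 83,-45*sqrt( 2), - 11, 8, 34,58.85] 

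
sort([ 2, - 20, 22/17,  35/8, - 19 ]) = [ - 20, - 19  ,  22/17, 2, 35/8 ] 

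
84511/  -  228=-371 +77/228=- 370.66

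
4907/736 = 4907/736=6.67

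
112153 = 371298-259145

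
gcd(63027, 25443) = 9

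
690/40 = 69/4  =  17.25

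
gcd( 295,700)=5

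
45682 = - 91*( - 502)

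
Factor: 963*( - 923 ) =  - 888849= - 3^2*  13^1*71^1*107^1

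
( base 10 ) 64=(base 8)100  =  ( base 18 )3a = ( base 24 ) 2G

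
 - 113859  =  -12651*9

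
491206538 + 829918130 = 1321124668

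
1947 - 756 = 1191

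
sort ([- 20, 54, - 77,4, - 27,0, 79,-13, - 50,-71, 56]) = [-77,-71,-50, - 27, - 20 , -13,0, 4,54 , 56, 79]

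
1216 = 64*19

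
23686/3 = 7895  +  1/3 =7895.33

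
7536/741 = 2512/247 = 10.17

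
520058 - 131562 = 388496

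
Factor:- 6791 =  - 6791^1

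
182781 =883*207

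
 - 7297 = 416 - 7713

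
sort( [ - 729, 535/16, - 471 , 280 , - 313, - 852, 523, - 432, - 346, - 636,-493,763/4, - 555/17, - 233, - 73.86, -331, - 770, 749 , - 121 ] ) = [-852,  -  770, - 729 , - 636, - 493, - 471, - 432, - 346, - 331, - 313,-233,-121,-73.86, - 555/17,535/16, 763/4,  280,  523, 749 ] 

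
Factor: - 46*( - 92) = 4232 = 2^3 * 23^2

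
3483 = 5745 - 2262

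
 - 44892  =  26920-71812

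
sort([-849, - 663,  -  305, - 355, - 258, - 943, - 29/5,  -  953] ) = [ - 953,-943, - 849, - 663, - 355, - 305, - 258,-29/5 ] 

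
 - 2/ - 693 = 2/693 = 0.00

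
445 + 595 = 1040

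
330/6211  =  330/6211 = 0.05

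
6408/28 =228 + 6/7=228.86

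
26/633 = 26/633 = 0.04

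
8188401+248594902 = 256783303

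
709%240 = 229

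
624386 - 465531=158855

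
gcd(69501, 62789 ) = 1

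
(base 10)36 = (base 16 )24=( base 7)51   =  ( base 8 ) 44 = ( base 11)33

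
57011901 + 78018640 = 135030541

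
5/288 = 5/288 = 0.02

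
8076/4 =2019=2019.00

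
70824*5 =354120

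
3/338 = 3/338 = 0.01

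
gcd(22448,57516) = 4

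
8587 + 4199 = 12786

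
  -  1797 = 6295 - 8092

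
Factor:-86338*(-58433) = 5044988354 = 2^1 *7^2*71^1*823^1*881^1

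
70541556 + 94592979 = 165134535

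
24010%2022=1768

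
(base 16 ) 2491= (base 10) 9361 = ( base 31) 9MU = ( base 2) 10010010010001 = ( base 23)HG0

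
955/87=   955/87 = 10.98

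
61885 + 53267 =115152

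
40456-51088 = -10632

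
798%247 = 57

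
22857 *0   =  0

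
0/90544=0 =0.00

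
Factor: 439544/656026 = 2^2*167^1*997^( - 1) = 668/997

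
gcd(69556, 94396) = 4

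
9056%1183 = 775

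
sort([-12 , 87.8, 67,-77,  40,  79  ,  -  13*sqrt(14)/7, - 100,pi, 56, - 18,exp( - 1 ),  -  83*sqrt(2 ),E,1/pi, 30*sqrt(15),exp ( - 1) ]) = [  -  83*sqrt( 2), - 100,-77,-18,  -  12 , - 13 *sqrt ( 14)/7,1/pi,exp(-1), exp( - 1),E,pi,40, 56, 67,79, 87.8,30*sqrt(15)]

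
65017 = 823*79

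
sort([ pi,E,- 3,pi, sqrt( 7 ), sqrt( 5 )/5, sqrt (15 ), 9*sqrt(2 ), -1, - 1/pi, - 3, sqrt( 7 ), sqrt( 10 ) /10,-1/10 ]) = [- 3, - 3, - 1,  -  1/pi, - 1/10,sqrt( 10)/10, sqrt( 5 )/5, sqrt( 7), sqrt ( 7), E, pi, pi, sqrt( 15), 9* sqrt (2) ]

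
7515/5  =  1503 = 1503.00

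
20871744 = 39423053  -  18551309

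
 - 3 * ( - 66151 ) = 198453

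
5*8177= 40885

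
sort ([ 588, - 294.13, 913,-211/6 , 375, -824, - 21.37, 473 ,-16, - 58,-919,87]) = [  -  919, - 824, - 294.13, - 58,-211/6,-21.37, - 16, 87 , 375,  473,  588,913] 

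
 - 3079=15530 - 18609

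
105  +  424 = 529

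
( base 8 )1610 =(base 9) 1214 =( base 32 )S8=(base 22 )1J2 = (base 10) 904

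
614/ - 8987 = -1+8373/8987=-0.07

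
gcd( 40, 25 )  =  5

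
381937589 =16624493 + 365313096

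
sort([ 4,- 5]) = [-5, 4 ]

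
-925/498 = - 925/498 = - 1.86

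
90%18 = 0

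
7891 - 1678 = 6213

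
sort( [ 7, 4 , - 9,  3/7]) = [-9,3/7,4,7]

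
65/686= 65/686 = 0.09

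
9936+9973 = 19909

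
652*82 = 53464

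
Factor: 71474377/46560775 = 5^( - 2 ) *13^1*509^(-1 ) * 1987^1*2767^1*3659^(-1) 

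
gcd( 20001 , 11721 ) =3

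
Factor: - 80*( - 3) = 2^4*3^1 * 5^1 = 240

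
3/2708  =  3/2708 = 0.00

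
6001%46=21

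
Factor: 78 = 2^1*3^1 * 13^1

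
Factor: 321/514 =2^ (-1) * 3^1 * 107^1 * 257^(- 1 )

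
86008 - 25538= 60470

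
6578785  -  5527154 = 1051631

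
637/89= 637/89 = 7.16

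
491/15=32 + 11/15 = 32.73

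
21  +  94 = 115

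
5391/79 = 68 + 19/79 =68.24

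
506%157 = 35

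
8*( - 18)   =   - 144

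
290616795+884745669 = 1175362464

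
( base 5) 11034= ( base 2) 1100000001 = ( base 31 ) OP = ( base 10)769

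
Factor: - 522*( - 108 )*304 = 17138304=2^7*3^5*19^1*29^1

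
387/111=3  +  18/37 = 3.49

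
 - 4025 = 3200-7225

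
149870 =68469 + 81401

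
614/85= 7 + 19/85 =7.22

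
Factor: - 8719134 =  - 2^1*3^1*877^1*1657^1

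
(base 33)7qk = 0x2135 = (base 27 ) bhn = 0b10000100110101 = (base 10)8501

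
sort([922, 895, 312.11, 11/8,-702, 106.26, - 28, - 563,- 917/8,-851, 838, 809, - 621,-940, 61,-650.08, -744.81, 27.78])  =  [-940,- 851, - 744.81,-702,-650.08,-621 ,-563, - 917/8, - 28,  11/8, 27.78, 61,106.26, 312.11, 809, 838, 895 , 922] 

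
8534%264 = 86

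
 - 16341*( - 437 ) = 7141017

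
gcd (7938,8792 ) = 14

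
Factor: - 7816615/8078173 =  - 5^1*19^( - 1)*37^( -1)*59^1*11491^( - 1 )*26497^1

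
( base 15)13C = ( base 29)9l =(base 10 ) 282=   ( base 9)343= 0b100011010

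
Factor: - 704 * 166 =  - 116864  =  - 2^7 *11^1*83^1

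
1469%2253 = 1469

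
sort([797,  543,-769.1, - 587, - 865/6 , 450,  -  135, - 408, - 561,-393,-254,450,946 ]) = [ - 769.1,-587, - 561, - 408,  -  393,-254,  -  865/6,-135,  450, 450,543, 797,946]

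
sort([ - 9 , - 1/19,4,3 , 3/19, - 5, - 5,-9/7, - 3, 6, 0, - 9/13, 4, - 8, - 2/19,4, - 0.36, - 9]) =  [  -  9,  -  9, -8,  -  5, - 5, - 3, - 9/7, -9/13, - 0.36, - 2/19, - 1/19, 0,3/19, 3,4, 4, 4, 6]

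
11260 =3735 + 7525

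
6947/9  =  6947/9 = 771.89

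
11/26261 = 11/26261 = 0.00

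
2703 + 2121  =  4824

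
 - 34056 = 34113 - 68169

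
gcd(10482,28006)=2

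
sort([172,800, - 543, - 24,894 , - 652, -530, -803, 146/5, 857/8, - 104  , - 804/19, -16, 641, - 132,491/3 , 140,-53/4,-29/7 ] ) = [ - 803,-652,  -  543, -530, -132, - 104, - 804/19, - 24, - 16 , - 53/4 , - 29/7,146/5,857/8,140,491/3 , 172 , 641,800, 894]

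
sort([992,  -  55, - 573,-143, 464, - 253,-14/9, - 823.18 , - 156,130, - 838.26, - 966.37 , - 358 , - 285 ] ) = [ - 966.37,- 838.26  , - 823.18 , - 573,-358, - 285, - 253 , - 156, - 143, - 55, - 14/9,130,464, 992 ] 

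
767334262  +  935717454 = 1703051716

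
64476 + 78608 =143084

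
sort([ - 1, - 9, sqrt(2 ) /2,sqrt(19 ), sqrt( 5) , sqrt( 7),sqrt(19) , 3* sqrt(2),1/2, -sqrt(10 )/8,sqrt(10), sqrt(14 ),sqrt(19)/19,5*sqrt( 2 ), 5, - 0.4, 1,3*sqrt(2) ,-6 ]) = [- 9, - 6, - 1,  -  0.4,-sqrt(10)/8, sqrt (19 )/19, 1/2, sqrt( 2) /2,1  ,  sqrt(5 ), sqrt( 7),sqrt(10 ), sqrt(14), 3*sqrt( 2), 3*sqrt(2 ), sqrt(19 ),  sqrt( 19),5,5*sqrt(2 ) ]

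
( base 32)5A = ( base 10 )170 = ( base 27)68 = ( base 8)252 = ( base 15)B5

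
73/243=73/243 =0.30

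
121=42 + 79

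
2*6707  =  13414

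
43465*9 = 391185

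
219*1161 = 254259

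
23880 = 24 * 995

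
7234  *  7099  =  51354166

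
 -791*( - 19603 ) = 15505973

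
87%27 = 6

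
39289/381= 103+46/381 = 103.12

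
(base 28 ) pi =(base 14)394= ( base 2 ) 1011001110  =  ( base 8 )1316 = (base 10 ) 718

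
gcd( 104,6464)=8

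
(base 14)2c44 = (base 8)17334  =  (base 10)7900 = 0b1111011011100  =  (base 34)6sc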